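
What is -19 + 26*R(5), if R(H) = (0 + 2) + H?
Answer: 163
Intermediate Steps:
R(H) = 2 + H
-19 + 26*R(5) = -19 + 26*(2 + 5) = -19 + 26*7 = -19 + 182 = 163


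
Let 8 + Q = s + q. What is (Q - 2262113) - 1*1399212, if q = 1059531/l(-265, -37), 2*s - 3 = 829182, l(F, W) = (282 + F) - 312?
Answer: -1917695957/590 ≈ -3.2503e+6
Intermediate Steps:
l(F, W) = -30 + F
s = 829185/2 (s = 3/2 + (1/2)*829182 = 3/2 + 414591 = 829185/2 ≈ 4.1459e+5)
q = -1059531/295 (q = 1059531/(-30 - 265) = 1059531/(-295) = 1059531*(-1/295) = -1059531/295 ≈ -3591.6)
Q = 242485793/590 (Q = -8 + (829185/2 - 1059531/295) = -8 + 242490513/590 = 242485793/590 ≈ 4.1099e+5)
(Q - 2262113) - 1*1399212 = (242485793/590 - 2262113) - 1*1399212 = -1092160877/590 - 1399212 = -1917695957/590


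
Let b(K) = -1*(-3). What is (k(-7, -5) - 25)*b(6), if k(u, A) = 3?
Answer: -66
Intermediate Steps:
b(K) = 3
(k(-7, -5) - 25)*b(6) = (3 - 25)*3 = -22*3 = -66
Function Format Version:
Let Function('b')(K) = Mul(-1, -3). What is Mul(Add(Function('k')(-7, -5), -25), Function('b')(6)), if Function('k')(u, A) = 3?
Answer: -66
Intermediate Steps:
Function('b')(K) = 3
Mul(Add(Function('k')(-7, -5), -25), Function('b')(6)) = Mul(Add(3, -25), 3) = Mul(-22, 3) = -66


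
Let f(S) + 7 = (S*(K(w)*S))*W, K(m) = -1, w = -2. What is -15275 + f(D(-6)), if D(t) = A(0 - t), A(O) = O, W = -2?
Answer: -15210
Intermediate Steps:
D(t) = -t (D(t) = 0 - t = -t)
f(S) = -7 + 2*S² (f(S) = -7 + (S*(-S))*(-2) = -7 - S²*(-2) = -7 + 2*S²)
-15275 + f(D(-6)) = -15275 + (-7 + 2*(-1*(-6))²) = -15275 + (-7 + 2*6²) = -15275 + (-7 + 2*36) = -15275 + (-7 + 72) = -15275 + 65 = -15210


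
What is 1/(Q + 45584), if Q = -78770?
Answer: -1/33186 ≈ -3.0133e-5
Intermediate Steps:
1/(Q + 45584) = 1/(-78770 + 45584) = 1/(-33186) = -1/33186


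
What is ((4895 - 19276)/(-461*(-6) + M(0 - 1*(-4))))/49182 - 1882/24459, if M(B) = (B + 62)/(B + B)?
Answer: -171425185724/2224842224031 ≈ -0.077050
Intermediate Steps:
M(B) = (62 + B)/(2*B) (M(B) = (62 + B)/((2*B)) = (62 + B)*(1/(2*B)) = (62 + B)/(2*B))
((4895 - 19276)/(-461*(-6) + M(0 - 1*(-4))))/49182 - 1882/24459 = ((4895 - 19276)/(-461*(-6) + (62 + (0 - 1*(-4)))/(2*(0 - 1*(-4)))))/49182 - 1882/24459 = -14381/(2766 + (62 + (0 + 4))/(2*(0 + 4)))*(1/49182) - 1882*1/24459 = -14381/(2766 + (1/2)*(62 + 4)/4)*(1/49182) - 1882/24459 = -14381/(2766 + (1/2)*(1/4)*66)*(1/49182) - 1882/24459 = -14381/(2766 + 33/4)*(1/49182) - 1882/24459 = -14381/11097/4*(1/49182) - 1882/24459 = -14381*4/11097*(1/49182) - 1882/24459 = -57524/11097*1/49182 - 1882/24459 = -28762/272886327 - 1882/24459 = -171425185724/2224842224031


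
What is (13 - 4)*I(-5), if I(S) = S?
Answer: -45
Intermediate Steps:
(13 - 4)*I(-5) = (13 - 4)*(-5) = 9*(-5) = -45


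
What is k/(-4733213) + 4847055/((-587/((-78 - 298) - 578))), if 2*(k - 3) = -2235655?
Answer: 43773611563886183/5556792062 ≈ 7.8775e+6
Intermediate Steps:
k = -2235649/2 (k = 3 + (1/2)*(-2235655) = 3 - 2235655/2 = -2235649/2 ≈ -1.1178e+6)
k/(-4733213) + 4847055/((-587/((-78 - 298) - 578))) = -2235649/2/(-4733213) + 4847055/((-587/((-78 - 298) - 578))) = -2235649/2*(-1/4733213) + 4847055/((-587/(-376 - 578))) = 2235649/9466426 + 4847055/((-587/(-954))) = 2235649/9466426 + 4847055/((-587*(-1/954))) = 2235649/9466426 + 4847055/(587/954) = 2235649/9466426 + 4847055*(954/587) = 2235649/9466426 + 4624090470/587 = 43773611563886183/5556792062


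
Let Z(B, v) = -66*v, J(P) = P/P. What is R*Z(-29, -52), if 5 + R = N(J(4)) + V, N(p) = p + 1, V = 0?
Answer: -10296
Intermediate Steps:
J(P) = 1
N(p) = 1 + p
R = -3 (R = -5 + ((1 + 1) + 0) = -5 + (2 + 0) = -5 + 2 = -3)
R*Z(-29, -52) = -(-198)*(-52) = -3*3432 = -10296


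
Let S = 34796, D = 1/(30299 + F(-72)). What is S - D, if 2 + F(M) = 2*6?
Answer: 1054631963/30309 ≈ 34796.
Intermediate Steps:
F(M) = 10 (F(M) = -2 + 2*6 = -2 + 12 = 10)
D = 1/30309 (D = 1/(30299 + 10) = 1/30309 ≈ 3.2993e-5)
S - D = 34796 - 1*1/30309 = 34796 - 1/30309 = 1054631963/30309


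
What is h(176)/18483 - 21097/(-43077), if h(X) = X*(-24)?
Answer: 69326201/265397397 ≈ 0.26122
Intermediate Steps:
h(X) = -24*X
h(176)/18483 - 21097/(-43077) = -24*176/18483 - 21097/(-43077) = -4224*1/18483 - 21097*(-1/43077) = -1408/6161 + 21097/43077 = 69326201/265397397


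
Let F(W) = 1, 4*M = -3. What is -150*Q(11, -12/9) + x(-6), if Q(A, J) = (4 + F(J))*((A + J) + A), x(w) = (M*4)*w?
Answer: -15482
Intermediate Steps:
M = -3/4 (M = (1/4)*(-3) = -3/4 ≈ -0.75000)
x(w) = -3*w (x(w) = (-3/4*4)*w = -3*w)
Q(A, J) = 5*J + 10*A (Q(A, J) = (4 + 1)*((A + J) + A) = 5*(J + 2*A) = 5*J + 10*A)
-150*Q(11, -12/9) + x(-6) = -150*(5*(-12/9) + 10*11) - 3*(-6) = -150*(5*(-12*1/9) + 110) + 18 = -150*(5*(-4/3) + 110) + 18 = -150*(-20/3 + 110) + 18 = -150*310/3 + 18 = -15500 + 18 = -15482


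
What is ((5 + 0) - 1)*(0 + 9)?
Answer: 36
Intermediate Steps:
((5 + 0) - 1)*(0 + 9) = (5 - 1)*9 = 4*9 = 36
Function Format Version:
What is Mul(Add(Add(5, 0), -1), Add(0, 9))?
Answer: 36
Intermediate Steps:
Mul(Add(Add(5, 0), -1), Add(0, 9)) = Mul(Add(5, -1), 9) = Mul(4, 9) = 36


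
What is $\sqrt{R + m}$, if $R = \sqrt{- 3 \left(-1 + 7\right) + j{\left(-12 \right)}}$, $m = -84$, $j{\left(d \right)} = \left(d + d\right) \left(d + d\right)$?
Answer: $\sqrt{-84 + 3 \sqrt{62}} \approx 7.7703 i$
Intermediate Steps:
$j{\left(d \right)} = 4 d^{2}$ ($j{\left(d \right)} = 2 d 2 d = 4 d^{2}$)
$R = 3 \sqrt{62}$ ($R = \sqrt{- 3 \left(-1 + 7\right) + 4 \left(-12\right)^{2}} = \sqrt{\left(-3\right) 6 + 4 \cdot 144} = \sqrt{-18 + 576} = \sqrt{558} = 3 \sqrt{62} \approx 23.622$)
$\sqrt{R + m} = \sqrt{3 \sqrt{62} - 84} = \sqrt{-84 + 3 \sqrt{62}}$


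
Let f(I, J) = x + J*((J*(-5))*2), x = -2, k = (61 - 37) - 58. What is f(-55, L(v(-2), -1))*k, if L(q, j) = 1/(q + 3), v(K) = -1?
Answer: 153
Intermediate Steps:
k = -34 (k = 24 - 58 = -34)
L(q, j) = 1/(3 + q)
f(I, J) = -2 - 10*J² (f(I, J) = -2 + J*((J*(-5))*2) = -2 + J*(-5*J*2) = -2 + J*(-10*J) = -2 - 10*J²)
f(-55, L(v(-2), -1))*k = (-2 - 10/(3 - 1)²)*(-34) = (-2 - 10*(1/2)²)*(-34) = (-2 - 10*(½)²)*(-34) = (-2 - 10*¼)*(-34) = (-2 - 5/2)*(-34) = -9/2*(-34) = 153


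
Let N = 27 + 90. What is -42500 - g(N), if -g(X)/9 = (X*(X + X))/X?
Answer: -40394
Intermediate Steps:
N = 117
g(X) = -18*X (g(X) = -9*X*(X + X)/X = -9*X*(2*X)/X = -9*2*X²/X = -18*X)
-42500 - g(N) = -42500 - (-18)*117 = -42500 - 1*(-2106) = -42500 + 2106 = -40394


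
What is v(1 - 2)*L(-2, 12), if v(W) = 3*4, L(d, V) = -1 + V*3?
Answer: 420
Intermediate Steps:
L(d, V) = -1 + 3*V
v(W) = 12
v(1 - 2)*L(-2, 12) = 12*(-1 + 3*12) = 12*(-1 + 36) = 12*35 = 420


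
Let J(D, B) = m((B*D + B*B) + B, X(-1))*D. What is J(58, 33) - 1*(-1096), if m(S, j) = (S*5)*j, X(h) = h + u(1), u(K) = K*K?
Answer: 1096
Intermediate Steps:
u(K) = K**2
X(h) = 1 + h (X(h) = h + 1**2 = h + 1 = 1 + h)
m(S, j) = 5*S*j (m(S, j) = (5*S)*j = 5*S*j)
J(D, B) = 0 (J(D, B) = (5*((B*D + B*B) + B)*(1 - 1))*D = (5*((B*D + B**2) + B)*0)*D = (5*((B**2 + B*D) + B)*0)*D = (5*(B + B**2 + B*D)*0)*D = 0*D = 0)
J(58, 33) - 1*(-1096) = 0 - 1*(-1096) = 0 + 1096 = 1096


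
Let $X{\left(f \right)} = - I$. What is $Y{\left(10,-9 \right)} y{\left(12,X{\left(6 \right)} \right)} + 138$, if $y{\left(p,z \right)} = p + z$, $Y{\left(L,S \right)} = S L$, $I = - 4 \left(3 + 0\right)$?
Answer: $-2022$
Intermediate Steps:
$I = -12$ ($I = \left(-4\right) 3 = -12$)
$Y{\left(L,S \right)} = L S$
$X{\left(f \right)} = 12$ ($X{\left(f \right)} = \left(-1\right) \left(-12\right) = 12$)
$Y{\left(10,-9 \right)} y{\left(12,X{\left(6 \right)} \right)} + 138 = 10 \left(-9\right) \left(12 + 12\right) + 138 = \left(-90\right) 24 + 138 = -2160 + 138 = -2022$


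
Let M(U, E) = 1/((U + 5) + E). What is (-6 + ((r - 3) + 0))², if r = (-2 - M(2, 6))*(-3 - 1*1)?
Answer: 81/169 ≈ 0.47929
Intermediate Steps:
M(U, E) = 1/(5 + E + U) (M(U, E) = 1/((5 + U) + E) = 1/(5 + E + U))
r = 108/13 (r = (-2 - 1/(5 + 6 + 2))*(-3 - 1*1) = (-2 - 1/13)*(-3 - 1) = (-2 - 1*1/13)*(-4) = (-2 - 1/13)*(-4) = -27/13*(-4) = 108/13 ≈ 8.3077)
(-6 + ((r - 3) + 0))² = (-6 + ((108/13 - 3) + 0))² = (-6 + (69/13 + 0))² = (-6 + 69/13)² = (-9/13)² = 81/169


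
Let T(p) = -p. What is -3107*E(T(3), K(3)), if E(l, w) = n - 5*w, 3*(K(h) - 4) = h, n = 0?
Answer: 77675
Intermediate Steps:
K(h) = 4 + h/3
E(l, w) = -5*w (E(l, w) = 0 - 5*w = -5*w)
-3107*E(T(3), K(3)) = -(-15535)*(4 + (⅓)*3) = -(-15535)*(4 + 1) = -(-15535)*5 = -3107*(-25) = 77675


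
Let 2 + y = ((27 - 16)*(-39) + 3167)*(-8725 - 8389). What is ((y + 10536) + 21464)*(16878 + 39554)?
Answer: -2642492393888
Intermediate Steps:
y = -46858134 (y = -2 + ((27 - 16)*(-39) + 3167)*(-8725 - 8389) = -2 + (11*(-39) + 3167)*(-17114) = -2 + (-429 + 3167)*(-17114) = -2 + 2738*(-17114) = -2 - 46858132 = -46858134)
((y + 10536) + 21464)*(16878 + 39554) = ((-46858134 + 10536) + 21464)*(16878 + 39554) = (-46847598 + 21464)*56432 = -46826134*56432 = -2642492393888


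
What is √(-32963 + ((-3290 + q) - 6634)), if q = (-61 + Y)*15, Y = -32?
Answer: I*√44282 ≈ 210.43*I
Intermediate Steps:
q = -1395 (q = (-61 - 32)*15 = -93*15 = -1395)
√(-32963 + ((-3290 + q) - 6634)) = √(-32963 + ((-3290 - 1395) - 6634)) = √(-32963 + (-4685 - 6634)) = √(-32963 - 11319) = √(-44282) = I*√44282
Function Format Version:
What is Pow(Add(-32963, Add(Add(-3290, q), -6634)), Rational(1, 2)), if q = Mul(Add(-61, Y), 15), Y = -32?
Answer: Mul(I, Pow(44282, Rational(1, 2))) ≈ Mul(210.43, I)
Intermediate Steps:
q = -1395 (q = Mul(Add(-61, -32), 15) = Mul(-93, 15) = -1395)
Pow(Add(-32963, Add(Add(-3290, q), -6634)), Rational(1, 2)) = Pow(Add(-32963, Add(Add(-3290, -1395), -6634)), Rational(1, 2)) = Pow(Add(-32963, Add(-4685, -6634)), Rational(1, 2)) = Pow(Add(-32963, -11319), Rational(1, 2)) = Pow(-44282, Rational(1, 2)) = Mul(I, Pow(44282, Rational(1, 2)))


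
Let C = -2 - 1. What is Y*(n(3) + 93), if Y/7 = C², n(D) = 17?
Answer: 6930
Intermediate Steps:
C = -3
Y = 63 (Y = 7*(-3)² = 7*9 = 63)
Y*(n(3) + 93) = 63*(17 + 93) = 63*110 = 6930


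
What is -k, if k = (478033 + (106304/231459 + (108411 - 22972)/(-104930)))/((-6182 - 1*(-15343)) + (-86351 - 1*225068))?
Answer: 11609975441477929/7340937890900460 ≈ 1.5815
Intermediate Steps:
k = -11609975441477929/7340937890900460 (k = (478033 + (106304*(1/231459) + 85439*(-1/104930)))/((-6182 + 15343) + (-86351 - 225068)) = (478033 + (106304/231459 - 85439/104930))/(9161 - 311419) = (478033 - 8621146781/24286992870)/(-302258) = (11609975441477929/24286992870)*(-1/302258) = -11609975441477929/7340937890900460 ≈ -1.5815)
-k = -1*(-11609975441477929/7340937890900460) = 11609975441477929/7340937890900460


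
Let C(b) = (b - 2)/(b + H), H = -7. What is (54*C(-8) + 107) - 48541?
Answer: -48398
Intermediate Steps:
C(b) = (-2 + b)/(-7 + b) (C(b) = (b - 2)/(b - 7) = (-2 + b)/(-7 + b))
(54*C(-8) + 107) - 48541 = (54*((-2 - 8)/(-7 - 8)) + 107) - 48541 = (54*(-10/(-15)) + 107) - 48541 = (54*(-1/15*(-10)) + 107) - 48541 = (54*(2/3) + 107) - 48541 = (36 + 107) - 48541 = 143 - 48541 = -48398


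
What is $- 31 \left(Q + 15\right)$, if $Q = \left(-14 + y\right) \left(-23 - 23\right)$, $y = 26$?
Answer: $16647$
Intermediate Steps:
$Q = -552$ ($Q = \left(-14 + 26\right) \left(-23 - 23\right) = 12 \left(-46\right) = -552$)
$- 31 \left(Q + 15\right) = - 31 \left(-552 + 15\right) = \left(-31\right) \left(-537\right) = 16647$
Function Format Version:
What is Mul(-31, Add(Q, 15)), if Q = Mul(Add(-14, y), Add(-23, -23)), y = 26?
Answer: 16647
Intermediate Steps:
Q = -552 (Q = Mul(Add(-14, 26), Add(-23, -23)) = Mul(12, -46) = -552)
Mul(-31, Add(Q, 15)) = Mul(-31, Add(-552, 15)) = Mul(-31, -537) = 16647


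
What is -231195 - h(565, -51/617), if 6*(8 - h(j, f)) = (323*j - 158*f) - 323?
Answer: -123917554/617 ≈ -2.0084e+5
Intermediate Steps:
h(j, f) = 371/6 - 323*j/6 + 79*f/3 (h(j, f) = 8 - ((323*j - 158*f) - 323)/6 = 8 - ((-158*f + 323*j) - 323)/6 = 8 - (-323 - 158*f + 323*j)/6 = 8 + (323/6 - 323*j/6 + 79*f/3) = 371/6 - 323*j/6 + 79*f/3)
-231195 - h(565, -51/617) = -231195 - (371/6 - 323/6*565 + 79*(-51/617)/3) = -231195 - (371/6 - 182495/6 + 79*(-51*1/617)/3) = -231195 - (371/6 - 182495/6 + (79/3)*(-51/617)) = -231195 - (371/6 - 182495/6 - 1343/617) = -231195 - 1*(-18729761/617) = -231195 + 18729761/617 = -123917554/617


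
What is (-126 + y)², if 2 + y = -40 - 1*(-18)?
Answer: 22500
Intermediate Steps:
y = -24 (y = -2 + (-40 - 1*(-18)) = -2 + (-40 + 18) = -2 - 22 = -24)
(-126 + y)² = (-126 - 24)² = (-150)² = 22500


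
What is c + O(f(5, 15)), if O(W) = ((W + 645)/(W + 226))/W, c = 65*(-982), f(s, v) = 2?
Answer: -29105833/456 ≈ -63829.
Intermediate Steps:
c = -63830
O(W) = (645 + W)/(W*(226 + W)) (O(W) = ((645 + W)/(226 + W))/W = (645 + W)/(W*(226 + W)))
c + O(f(5, 15)) = -63830 + (645 + 2)/(2*(226 + 2)) = -63830 + (½)*647/228 = -63830 + (½)*(1/228)*647 = -63830 + 647/456 = -29105833/456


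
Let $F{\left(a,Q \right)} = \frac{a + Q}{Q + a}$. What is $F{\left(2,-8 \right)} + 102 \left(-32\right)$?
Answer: $-3263$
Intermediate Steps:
$F{\left(a,Q \right)} = 1$ ($F{\left(a,Q \right)} = \frac{Q + a}{Q + a} = 1$)
$F{\left(2,-8 \right)} + 102 \left(-32\right) = 1 + 102 \left(-32\right) = 1 - 3264 = -3263$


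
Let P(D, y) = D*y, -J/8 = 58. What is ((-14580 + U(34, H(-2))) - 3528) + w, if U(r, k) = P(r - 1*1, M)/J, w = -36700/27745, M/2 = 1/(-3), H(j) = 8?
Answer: -23313301585/1287368 ≈ -18109.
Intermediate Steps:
J = -464 (J = -8*58 = -464)
M = -⅔ (M = 2/(-3) = 2*(-⅓) = -⅔ ≈ -0.66667)
w = -7340/5549 (w = -36700*1/27745 = -7340/5549 ≈ -1.3228)
U(r, k) = -1/696 + r/696 (U(r, k) = ((r - 1*1)*(-⅔))/(-464) = ((r - 1)*(-⅔))*(-1/464) = ((-1 + r)*(-⅔))*(-1/464) = (⅔ - 2*r/3)*(-1/464) = -1/696 + r/696)
((-14580 + U(34, H(-2))) - 3528) + w = ((-14580 + (-1/696 + (1/696)*34)) - 3528) - 7340/5549 = ((-14580 + (-1/696 + 17/348)) - 3528) - 7340/5549 = ((-14580 + 11/232) - 3528) - 7340/5549 = (-3382549/232 - 3528) - 7340/5549 = -4201045/232 - 7340/5549 = -23313301585/1287368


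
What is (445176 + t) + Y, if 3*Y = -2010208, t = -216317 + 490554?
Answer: 148031/3 ≈ 49344.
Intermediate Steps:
t = 274237
Y = -2010208/3 (Y = (1/3)*(-2010208) = -2010208/3 ≈ -6.7007e+5)
(445176 + t) + Y = (445176 + 274237) - 2010208/3 = 719413 - 2010208/3 = 148031/3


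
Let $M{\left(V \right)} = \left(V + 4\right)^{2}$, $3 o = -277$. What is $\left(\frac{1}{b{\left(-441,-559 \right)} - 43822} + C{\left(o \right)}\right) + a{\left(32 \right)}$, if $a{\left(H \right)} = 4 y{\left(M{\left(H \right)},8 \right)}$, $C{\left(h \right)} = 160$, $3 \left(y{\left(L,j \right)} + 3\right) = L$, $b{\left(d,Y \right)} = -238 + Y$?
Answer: $\frac{83705243}{44619} \approx 1876.0$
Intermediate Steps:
$o = - \frac{277}{3}$ ($o = \frac{1}{3} \left(-277\right) = - \frac{277}{3} \approx -92.333$)
$M{\left(V \right)} = \left(4 + V\right)^{2}$
$y{\left(L,j \right)} = -3 + \frac{L}{3}$
$a{\left(H \right)} = -12 + \frac{4 \left(4 + H\right)^{2}}{3}$ ($a{\left(H \right)} = 4 \left(-3 + \frac{\left(4 + H\right)^{2}}{3}\right) = -12 + \frac{4 \left(4 + H\right)^{2}}{3}$)
$\left(\frac{1}{b{\left(-441,-559 \right)} - 43822} + C{\left(o \right)}\right) + a{\left(32 \right)} = \left(\frac{1}{\left(-238 - 559\right) - 43822} + 160\right) - \left(12 - \frac{4 \left(4 + 32\right)^{2}}{3}\right) = \left(\frac{1}{-797 - 43822} + 160\right) - \left(12 - \frac{4 \cdot 36^{2}}{3}\right) = \left(\frac{1}{-44619} + 160\right) + \left(-12 + \frac{4}{3} \cdot 1296\right) = \left(- \frac{1}{44619} + 160\right) + \left(-12 + 1728\right) = \frac{7139039}{44619} + 1716 = \frac{83705243}{44619}$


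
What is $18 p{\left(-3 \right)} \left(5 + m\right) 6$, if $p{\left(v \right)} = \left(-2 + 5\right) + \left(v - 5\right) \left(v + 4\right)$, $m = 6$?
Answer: $-5940$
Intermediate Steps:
$p{\left(v \right)} = 3 + \left(-5 + v\right) \left(4 + v\right)$
$18 p{\left(-3 \right)} \left(5 + m\right) 6 = 18 \left(-17 + \left(-3\right)^{2} - -3\right) \left(5 + 6\right) 6 = 18 \left(-17 + 9 + 3\right) 11 \cdot 6 = 18 \left(-5\right) 66 = \left(-90\right) 66 = -5940$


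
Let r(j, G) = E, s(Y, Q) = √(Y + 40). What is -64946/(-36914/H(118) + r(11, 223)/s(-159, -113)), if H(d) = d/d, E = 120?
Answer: 71323145159/40538644631 - 1948380*I*√119/40538644631 ≈ 1.7594 - 0.0005243*I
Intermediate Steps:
s(Y, Q) = √(40 + Y)
r(j, G) = 120
H(d) = 1
-64946/(-36914/H(118) + r(11, 223)/s(-159, -113)) = -64946/(-36914/1 + 120/(√(40 - 159))) = -64946/(-36914*1 + 120/(√(-119))) = -64946/(-36914 + 120/((I*√119))) = -64946/(-36914 + 120*(-I*√119/119)) = -64946/(-36914 - 120*I*√119/119)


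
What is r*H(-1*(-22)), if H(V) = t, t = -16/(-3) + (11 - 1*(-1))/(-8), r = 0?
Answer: 0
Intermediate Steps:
t = 23/6 (t = -16*(-⅓) + (11 + 1)*(-⅛) = 16/3 + 12*(-⅛) = 16/3 - 3/2 = 23/6 ≈ 3.8333)
H(V) = 23/6
r*H(-1*(-22)) = 0*(23/6) = 0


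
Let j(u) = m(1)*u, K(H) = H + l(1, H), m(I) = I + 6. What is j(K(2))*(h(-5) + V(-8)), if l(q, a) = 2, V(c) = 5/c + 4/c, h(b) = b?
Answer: -343/2 ≈ -171.50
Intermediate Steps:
m(I) = 6 + I
V(c) = 9/c
K(H) = 2 + H (K(H) = H + 2 = 2 + H)
j(u) = 7*u (j(u) = (6 + 1)*u = 7*u)
j(K(2))*(h(-5) + V(-8)) = (7*(2 + 2))*(-5 + 9/(-8)) = (7*4)*(-5 + 9*(-⅛)) = 28*(-5 - 9/8) = 28*(-49/8) = -343/2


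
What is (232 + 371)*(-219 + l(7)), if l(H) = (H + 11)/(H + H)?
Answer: -918972/7 ≈ -1.3128e+5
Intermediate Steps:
l(H) = (11 + H)/(2*H) (l(H) = (11 + H)/((2*H)) = (11 + H)*(1/(2*H)) = (11 + H)/(2*H))
(232 + 371)*(-219 + l(7)) = (232 + 371)*(-219 + (1/2)*(11 + 7)/7) = 603*(-219 + (1/2)*(1/7)*18) = 603*(-219 + 9/7) = 603*(-1524/7) = -918972/7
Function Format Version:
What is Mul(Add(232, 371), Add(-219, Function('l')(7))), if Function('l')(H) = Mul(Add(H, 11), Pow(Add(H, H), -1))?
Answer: Rational(-918972, 7) ≈ -1.3128e+5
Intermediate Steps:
Function('l')(H) = Mul(Rational(1, 2), Pow(H, -1), Add(11, H)) (Function('l')(H) = Mul(Add(11, H), Pow(Mul(2, H), -1)) = Mul(Add(11, H), Mul(Rational(1, 2), Pow(H, -1))) = Mul(Rational(1, 2), Pow(H, -1), Add(11, H)))
Mul(Add(232, 371), Add(-219, Function('l')(7))) = Mul(Add(232, 371), Add(-219, Mul(Rational(1, 2), Pow(7, -1), Add(11, 7)))) = Mul(603, Add(-219, Mul(Rational(1, 2), Rational(1, 7), 18))) = Mul(603, Add(-219, Rational(9, 7))) = Mul(603, Rational(-1524, 7)) = Rational(-918972, 7)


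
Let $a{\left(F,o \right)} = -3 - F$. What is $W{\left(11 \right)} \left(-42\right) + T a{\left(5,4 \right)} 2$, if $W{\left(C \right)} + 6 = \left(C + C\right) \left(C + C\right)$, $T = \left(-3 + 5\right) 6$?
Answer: $-20268$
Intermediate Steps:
$T = 12$ ($T = 2 \cdot 6 = 12$)
$W{\left(C \right)} = -6 + 4 C^{2}$ ($W{\left(C \right)} = -6 + \left(C + C\right) \left(C + C\right) = -6 + 2 C 2 C = -6 + 4 C^{2}$)
$W{\left(11 \right)} \left(-42\right) + T a{\left(5,4 \right)} 2 = \left(-6 + 4 \cdot 11^{2}\right) \left(-42\right) + 12 \left(-3 - 5\right) 2 = \left(-6 + 4 \cdot 121\right) \left(-42\right) + 12 \left(-3 - 5\right) 2 = \left(-6 + 484\right) \left(-42\right) + 12 \left(-8\right) 2 = 478 \left(-42\right) - 192 = -20076 - 192 = -20268$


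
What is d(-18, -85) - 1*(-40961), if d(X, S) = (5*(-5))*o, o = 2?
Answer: 40911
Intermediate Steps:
d(X, S) = -50 (d(X, S) = (5*(-5))*2 = -25*2 = -50)
d(-18, -85) - 1*(-40961) = -50 - 1*(-40961) = -50 + 40961 = 40911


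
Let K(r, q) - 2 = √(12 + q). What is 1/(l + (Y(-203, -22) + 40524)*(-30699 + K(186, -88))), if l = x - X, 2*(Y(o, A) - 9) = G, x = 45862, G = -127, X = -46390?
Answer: -4968799958/6172243753540451237 - 323756*I*√19/6172243753540451237 ≈ -8.0502e-10 - 2.2864e-13*I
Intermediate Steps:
K(r, q) = 2 + √(12 + q)
Y(o, A) = -109/2 (Y(o, A) = 9 + (½)*(-127) = 9 - 127/2 = -109/2)
l = 92252 (l = 45862 - 1*(-46390) = 45862 + 46390 = 92252)
1/(l + (Y(-203, -22) + 40524)*(-30699 + K(186, -88))) = 1/(92252 + (-109/2 + 40524)*(-30699 + (2 + √(12 - 88)))) = 1/(92252 + 80939*(-30699 + (2 + √(-76)))/2) = 1/(92252 + 80939*(-30699 + (2 + 2*I*√19))/2) = 1/(92252 + 80939*(-30697 + 2*I*√19)/2) = 1/(92252 + (-2484584483/2 + 80939*I*√19)) = 1/(-2484399979/2 + 80939*I*√19)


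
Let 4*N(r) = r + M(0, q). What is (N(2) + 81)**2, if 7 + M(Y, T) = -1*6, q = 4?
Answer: 97969/16 ≈ 6123.1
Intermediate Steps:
M(Y, T) = -13 (M(Y, T) = -7 - 1*6 = -7 - 6 = -13)
N(r) = -13/4 + r/4 (N(r) = (r - 13)/4 = (-13 + r)/4 = -13/4 + r/4)
(N(2) + 81)**2 = ((-13/4 + (1/4)*2) + 81)**2 = ((-13/4 + 1/2) + 81)**2 = (-11/4 + 81)**2 = (313/4)**2 = 97969/16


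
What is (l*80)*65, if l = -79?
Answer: -410800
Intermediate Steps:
(l*80)*65 = -79*80*65 = -6320*65 = -410800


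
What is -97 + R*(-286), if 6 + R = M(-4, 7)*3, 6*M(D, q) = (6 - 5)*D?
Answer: 2191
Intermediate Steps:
M(D, q) = D/6 (M(D, q) = ((6 - 5)*D)/6 = (1*D)/6 = D/6)
R = -8 (R = -6 + ((⅙)*(-4))*3 = -6 - ⅔*3 = -6 - 2 = -8)
-97 + R*(-286) = -97 - 8*(-286) = -97 + 2288 = 2191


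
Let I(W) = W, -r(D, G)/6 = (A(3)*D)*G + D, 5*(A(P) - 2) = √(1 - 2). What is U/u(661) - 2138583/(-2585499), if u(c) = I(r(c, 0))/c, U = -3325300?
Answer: 1432928776033/2585499 ≈ 5.5422e+5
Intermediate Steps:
A(P) = 2 + I/5 (A(P) = 2 + √(1 - 2)/5 = 2 + √(-1)/5 = 2 + I/5)
r(D, G) = -6*D - 6*D*G*(2 + I/5) (r(D, G) = -6*(((2 + I/5)*D)*G + D) = -6*((D*(2 + I/5))*G + D) = -6*(D*G*(2 + I/5) + D) = -6*(D + D*G*(2 + I/5)) = -6*D - 6*D*G*(2 + I/5))
u(c) = -6 (u(c) = (-6*c*(5 + 0*(10 + I))/5)/c = (-6*c*(5 + 0)/5)/c = (-6/5*c*5)/c = (-6*c)/c = -6)
U/u(661) - 2138583/(-2585499) = -3325300/(-6) - 2138583/(-2585499) = -3325300*(-⅙) - 2138583*(-1/2585499) = 1662650/3 + 712861/861833 = 1432928776033/2585499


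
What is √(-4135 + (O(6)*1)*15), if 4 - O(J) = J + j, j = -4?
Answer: I*√4105 ≈ 64.07*I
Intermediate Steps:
O(J) = 8 - J (O(J) = 4 - (J - 4) = 4 - (-4 + J) = 4 + (4 - J) = 8 - J)
√(-4135 + (O(6)*1)*15) = √(-4135 + ((8 - 1*6)*1)*15) = √(-4135 + ((8 - 6)*1)*15) = √(-4135 + (2*1)*15) = √(-4135 + 2*15) = √(-4135 + 30) = √(-4105) = I*√4105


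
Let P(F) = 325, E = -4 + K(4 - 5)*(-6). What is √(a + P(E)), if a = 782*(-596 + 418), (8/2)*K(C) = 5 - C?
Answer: I*√138871 ≈ 372.65*I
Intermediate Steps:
K(C) = 5/4 - C/4 (K(C) = (5 - C)/4 = 5/4 - C/4)
E = -13 (E = -4 + (5/4 - (4 - 5)/4)*(-6) = -4 + (5/4 - ¼*(-1))*(-6) = -4 + (5/4 + ¼)*(-6) = -4 + (3/2)*(-6) = -4 - 9 = -13)
a = -139196 (a = 782*(-178) = -139196)
√(a + P(E)) = √(-139196 + 325) = √(-138871) = I*√138871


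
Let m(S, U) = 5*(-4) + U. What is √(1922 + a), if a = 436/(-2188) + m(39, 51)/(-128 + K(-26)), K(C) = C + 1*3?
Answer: √13109632132746/82597 ≈ 43.836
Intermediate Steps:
m(S, U) = -20 + U
K(C) = 3 + C (K(C) = C + 3 = 3 + C)
a = -33416/82597 (a = 436/(-2188) + (-20 + 51)/(-128 + (3 - 26)) = 436*(-1/2188) + 31/(-128 - 23) = -109/547 + 31/(-151) = -109/547 + 31*(-1/151) = -109/547 - 31/151 = -33416/82597 ≈ -0.40457)
√(1922 + a) = √(1922 - 33416/82597) = √(158718018/82597) = √13109632132746/82597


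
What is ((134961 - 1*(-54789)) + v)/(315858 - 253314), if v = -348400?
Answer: -79325/31272 ≈ -2.5366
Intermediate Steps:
((134961 - 1*(-54789)) + v)/(315858 - 253314) = ((134961 - 1*(-54789)) - 348400)/(315858 - 253314) = ((134961 + 54789) - 348400)/62544 = (189750 - 348400)*(1/62544) = -158650*1/62544 = -79325/31272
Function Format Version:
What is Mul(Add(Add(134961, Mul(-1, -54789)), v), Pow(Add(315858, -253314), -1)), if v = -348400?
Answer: Rational(-79325, 31272) ≈ -2.5366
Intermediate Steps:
Mul(Add(Add(134961, Mul(-1, -54789)), v), Pow(Add(315858, -253314), -1)) = Mul(Add(Add(134961, Mul(-1, -54789)), -348400), Pow(Add(315858, -253314), -1)) = Mul(Add(Add(134961, 54789), -348400), Pow(62544, -1)) = Mul(Add(189750, -348400), Rational(1, 62544)) = Mul(-158650, Rational(1, 62544)) = Rational(-79325, 31272)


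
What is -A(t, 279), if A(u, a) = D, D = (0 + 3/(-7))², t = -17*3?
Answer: -9/49 ≈ -0.18367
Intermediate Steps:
t = -51
D = 9/49 (D = (0 + 3*(-⅐))² = (0 - 3/7)² = (-3/7)² = 9/49 ≈ 0.18367)
A(u, a) = 9/49
-A(t, 279) = -1*9/49 = -9/49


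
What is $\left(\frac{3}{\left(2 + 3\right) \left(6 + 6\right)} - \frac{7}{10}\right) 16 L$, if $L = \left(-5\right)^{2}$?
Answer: $-260$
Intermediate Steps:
$L = 25$
$\left(\frac{3}{\left(2 + 3\right) \left(6 + 6\right)} - \frac{7}{10}\right) 16 L = \left(\frac{3}{\left(2 + 3\right) \left(6 + 6\right)} - \frac{7}{10}\right) 16 \cdot 25 = \left(\frac{3}{5 \cdot 12} - \frac{7}{10}\right) 16 \cdot 25 = \left(\frac{3}{60} - \frac{7}{10}\right) 16 \cdot 25 = \left(3 \cdot \frac{1}{60} - \frac{7}{10}\right) 16 \cdot 25 = \left(\frac{1}{20} - \frac{7}{10}\right) 16 \cdot 25 = \left(- \frac{13}{20}\right) 16 \cdot 25 = \left(- \frac{52}{5}\right) 25 = -260$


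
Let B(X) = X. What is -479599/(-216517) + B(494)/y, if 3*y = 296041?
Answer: 142301845753/64097909197 ≈ 2.2201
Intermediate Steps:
y = 296041/3 (y = (1/3)*296041 = 296041/3 ≈ 98680.)
-479599/(-216517) + B(494)/y = -479599/(-216517) + 494/(296041/3) = -479599*(-1/216517) + 494*(3/296041) = 479599/216517 + 1482/296041 = 142301845753/64097909197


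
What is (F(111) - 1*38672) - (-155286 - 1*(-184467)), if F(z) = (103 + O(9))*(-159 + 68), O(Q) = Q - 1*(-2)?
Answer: -78227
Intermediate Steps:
O(Q) = 2 + Q (O(Q) = Q + 2 = 2 + Q)
F(z) = -10374 (F(z) = (103 + (2 + 9))*(-159 + 68) = (103 + 11)*(-91) = 114*(-91) = -10374)
(F(111) - 1*38672) - (-155286 - 1*(-184467)) = (-10374 - 1*38672) - (-155286 - 1*(-184467)) = (-10374 - 38672) - (-155286 + 184467) = -49046 - 1*29181 = -49046 - 29181 = -78227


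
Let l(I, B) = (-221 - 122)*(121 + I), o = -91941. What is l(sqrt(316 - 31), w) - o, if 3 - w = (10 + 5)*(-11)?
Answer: 50438 - 343*sqrt(285) ≈ 44648.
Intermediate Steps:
w = 168 (w = 3 - (10 + 5)*(-11) = 3 - 15*(-11) = 3 - 1*(-165) = 3 + 165 = 168)
l(I, B) = -41503 - 343*I (l(I, B) = -343*(121 + I) = -41503 - 343*I)
l(sqrt(316 - 31), w) - o = (-41503 - 343*sqrt(316 - 31)) - 1*(-91941) = (-41503 - 343*sqrt(285)) + 91941 = 50438 - 343*sqrt(285)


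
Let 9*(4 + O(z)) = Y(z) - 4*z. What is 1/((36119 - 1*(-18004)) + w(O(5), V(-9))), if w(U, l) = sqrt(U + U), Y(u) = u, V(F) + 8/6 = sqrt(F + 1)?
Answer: 162369/8787897421 - I*sqrt(102)/8787897421 ≈ 1.8476e-5 - 1.1493e-9*I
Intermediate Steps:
V(F) = -4/3 + sqrt(1 + F) (V(F) = -4/3 + sqrt(F + 1) = -4/3 + sqrt(1 + F))
O(z) = -4 - z/3 (O(z) = -4 + (z - 4*z)/9 = -4 + (-3*z)/9 = -4 - z/3)
w(U, l) = sqrt(2)*sqrt(U) (w(U, l) = sqrt(2*U) = sqrt(2)*sqrt(U))
1/((36119 - 1*(-18004)) + w(O(5), V(-9))) = 1/((36119 - 1*(-18004)) + sqrt(2)*sqrt(-4 - 1/3*5)) = 1/((36119 + 18004) + sqrt(2)*sqrt(-4 - 5/3)) = 1/(54123 + sqrt(2)*sqrt(-17/3)) = 1/(54123 + sqrt(2)*(I*sqrt(51)/3)) = 1/(54123 + I*sqrt(102)/3)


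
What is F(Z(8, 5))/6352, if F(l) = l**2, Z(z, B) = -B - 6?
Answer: 121/6352 ≈ 0.019049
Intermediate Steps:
Z(z, B) = -6 - B
F(Z(8, 5))/6352 = (-6 - 1*5)**2/6352 = (-6 - 5)**2*(1/6352) = (-11)**2*(1/6352) = 121*(1/6352) = 121/6352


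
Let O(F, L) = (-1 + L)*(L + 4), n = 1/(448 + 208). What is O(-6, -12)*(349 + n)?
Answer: 2976285/82 ≈ 36296.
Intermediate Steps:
n = 1/656 ≈ 0.0015244
O(F, L) = (-1 + L)*(4 + L)
O(-6, -12)*(349 + n) = (-4 + (-12)**2 + 3*(-12))*(349 + 1/656) = (-4 + 144 - 36)*(228945/656) = 104*(228945/656) = 2976285/82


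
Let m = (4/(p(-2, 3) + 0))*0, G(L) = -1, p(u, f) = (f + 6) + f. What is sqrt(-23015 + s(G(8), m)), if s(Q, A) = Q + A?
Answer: 2*I*sqrt(5754) ≈ 151.71*I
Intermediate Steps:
p(u, f) = 6 + 2*f (p(u, f) = (6 + f) + f = 6 + 2*f)
m = 0 (m = (4/((6 + 2*3) + 0))*0 = (4/((6 + 6) + 0))*0 = (4/(12 + 0))*0 = (4/12)*0 = (4*(1/12))*0 = (1/3)*0 = 0)
s(Q, A) = A + Q
sqrt(-23015 + s(G(8), m)) = sqrt(-23015 + (0 - 1)) = sqrt(-23015 - 1) = sqrt(-23016) = 2*I*sqrt(5754)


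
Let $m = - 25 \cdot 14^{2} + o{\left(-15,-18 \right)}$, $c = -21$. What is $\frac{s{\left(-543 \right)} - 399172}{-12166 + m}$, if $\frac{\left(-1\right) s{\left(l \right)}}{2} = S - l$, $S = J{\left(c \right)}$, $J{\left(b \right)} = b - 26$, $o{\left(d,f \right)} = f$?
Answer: $\frac{100041}{4271} \approx 23.423$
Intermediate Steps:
$J{\left(b \right)} = -26 + b$
$m = -4918$ ($m = - 25 \cdot 14^{2} - 18 = \left(-25\right) 196 - 18 = -4900 - 18 = -4918$)
$S = -47$ ($S = -26 - 21 = -47$)
$s{\left(l \right)} = 94 + 2 l$ ($s{\left(l \right)} = - 2 \left(-47 - l\right) = 94 + 2 l$)
$\frac{s{\left(-543 \right)} - 399172}{-12166 + m} = \frac{\left(94 + 2 \left(-543\right)\right) - 399172}{-12166 - 4918} = \frac{\left(94 - 1086\right) - 399172}{-17084} = \left(-992 - 399172\right) \left(- \frac{1}{17084}\right) = \left(-400164\right) \left(- \frac{1}{17084}\right) = \frac{100041}{4271}$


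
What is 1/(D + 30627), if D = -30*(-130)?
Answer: 1/34527 ≈ 2.8963e-5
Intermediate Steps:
D = 3900
1/(D + 30627) = 1/(3900 + 30627) = 1/34527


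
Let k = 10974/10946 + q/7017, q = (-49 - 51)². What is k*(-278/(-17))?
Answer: 25918573562/652868697 ≈ 39.700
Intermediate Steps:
q = 10000 (q = (-100)² = 10000)
k = 93232279/38404041 (k = 10974/10946 + 10000/7017 = 10974*(1/10946) + 10000*(1/7017) = 5487/5473 + 10000/7017 = 93232279/38404041 ≈ 2.4277)
k*(-278/(-17)) = 93232279*(-278/(-17))/38404041 = 93232279*(-278*(-1/17))/38404041 = (93232279/38404041)*(278/17) = 25918573562/652868697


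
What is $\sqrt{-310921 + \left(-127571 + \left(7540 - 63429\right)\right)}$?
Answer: $i \sqrt{494381} \approx 703.12 i$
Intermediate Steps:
$\sqrt{-310921 + \left(-127571 + \left(7540 - 63429\right)\right)} = \sqrt{-310921 - 183460} = \sqrt{-494381} = i \sqrt{494381}$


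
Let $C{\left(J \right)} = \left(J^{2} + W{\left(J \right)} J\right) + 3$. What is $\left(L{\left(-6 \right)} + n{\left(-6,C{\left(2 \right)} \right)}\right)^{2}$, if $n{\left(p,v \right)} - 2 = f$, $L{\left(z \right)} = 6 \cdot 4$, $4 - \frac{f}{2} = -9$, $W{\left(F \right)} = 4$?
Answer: $2704$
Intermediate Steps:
$f = 26$ ($f = 8 - -18 = 8 + 18 = 26$)
$L{\left(z \right)} = 24$
$C{\left(J \right)} = 3 + J^{2} + 4 J$ ($C{\left(J \right)} = \left(J^{2} + 4 J\right) + 3 = 3 + J^{2} + 4 J$)
$n{\left(p,v \right)} = 28$ ($n{\left(p,v \right)} = 2 + 26 = 28$)
$\left(L{\left(-6 \right)} + n{\left(-6,C{\left(2 \right)} \right)}\right)^{2} = \left(24 + 28\right)^{2} = 52^{2} = 2704$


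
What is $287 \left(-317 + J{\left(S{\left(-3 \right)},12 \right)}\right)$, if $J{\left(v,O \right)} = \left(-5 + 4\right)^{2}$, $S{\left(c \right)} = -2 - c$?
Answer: $-90692$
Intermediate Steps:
$J{\left(v,O \right)} = 1$ ($J{\left(v,O \right)} = \left(-1\right)^{2} = 1$)
$287 \left(-317 + J{\left(S{\left(-3 \right)},12 \right)}\right) = 287 \left(-317 + 1\right) = 287 \left(-316\right) = -90692$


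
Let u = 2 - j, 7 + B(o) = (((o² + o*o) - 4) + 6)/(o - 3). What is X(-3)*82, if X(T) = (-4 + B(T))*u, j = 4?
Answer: 7052/3 ≈ 2350.7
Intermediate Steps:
B(o) = -7 + (2 + 2*o²)/(-3 + o) (B(o) = -7 + (((o² + o*o) - 4) + 6)/(o - 3) = -7 + (((o² + o²) - 4) + 6)/(-3 + o) = -7 + ((2*o² - 4) + 6)/(-3 + o) = -7 + ((-4 + 2*o²) + 6)/(-3 + o) = -7 + (2 + 2*o²)/(-3 + o))
u = -2 (u = 2 - 1*4 = 2 - 4 = -2)
X(T) = 8 - 2*(23 - 7*T + 2*T²)/(-3 + T) (X(T) = (-4 + (23 - 7*T + 2*T²)/(-3 + T))*(-2) = 8 - 2*(23 - 7*T + 2*T²)/(-3 + T))
X(-3)*82 = (2*(-35 - 2*(-3)² + 11*(-3))/(-3 - 3))*82 = (2*(-35 - 2*9 - 33)/(-6))*82 = (2*(-⅙)*(-35 - 18 - 33))*82 = (2*(-⅙)*(-86))*82 = (86/3)*82 = 7052/3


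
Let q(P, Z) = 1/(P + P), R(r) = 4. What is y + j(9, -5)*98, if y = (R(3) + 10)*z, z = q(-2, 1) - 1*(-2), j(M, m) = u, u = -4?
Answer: -735/2 ≈ -367.50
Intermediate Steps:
q(P, Z) = 1/(2*P)
j(M, m) = -4
z = 7/4 (z = (½)/(-2) - 1*(-2) = (½)*(-½) + 2 = -¼ + 2 = 7/4 ≈ 1.7500)
y = 49/2 (y = (4 + 10)*(7/4) = 14*(7/4) = 49/2 ≈ 24.500)
y + j(9, -5)*98 = 49/2 - 4*98 = 49/2 - 392 = -735/2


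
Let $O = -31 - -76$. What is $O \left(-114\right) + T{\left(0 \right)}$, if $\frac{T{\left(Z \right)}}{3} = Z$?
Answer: $-5130$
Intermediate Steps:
$O = 45$ ($O = -31 + 76 = 45$)
$T{\left(Z \right)} = 3 Z$
$O \left(-114\right) + T{\left(0 \right)} = 45 \left(-114\right) + 3 \cdot 0 = -5130 + 0 = -5130$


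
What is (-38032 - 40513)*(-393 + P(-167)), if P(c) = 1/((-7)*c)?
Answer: 36084829720/1169 ≈ 3.0868e+7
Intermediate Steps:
P(c) = -1/(7*c)
(-38032 - 40513)*(-393 + P(-167)) = (-38032 - 40513)*(-393 - 1/7/(-167)) = -78545*(-393 - 1/7*(-1/167)) = -78545*(-393 + 1/1169) = -78545*(-459416/1169) = 36084829720/1169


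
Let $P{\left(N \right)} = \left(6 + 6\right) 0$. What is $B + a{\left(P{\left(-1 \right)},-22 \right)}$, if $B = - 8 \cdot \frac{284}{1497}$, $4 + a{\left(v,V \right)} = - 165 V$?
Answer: $\frac{5425850}{1497} \approx 3624.5$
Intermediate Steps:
$P{\left(N \right)} = 0$ ($P{\left(N \right)} = 12 \cdot 0 = 0$)
$a{\left(v,V \right)} = -4 - 165 V$
$B = - \frac{2272}{1497}$ ($B = - 8 \cdot 284 \cdot \frac{1}{1497} = \left(-8\right) \frac{284}{1497} = - \frac{2272}{1497} \approx -1.5177$)
$B + a{\left(P{\left(-1 \right)},-22 \right)} = - \frac{2272}{1497} - -3626 = - \frac{2272}{1497} + \left(-4 + 3630\right) = - \frac{2272}{1497} + 3626 = \frac{5425850}{1497}$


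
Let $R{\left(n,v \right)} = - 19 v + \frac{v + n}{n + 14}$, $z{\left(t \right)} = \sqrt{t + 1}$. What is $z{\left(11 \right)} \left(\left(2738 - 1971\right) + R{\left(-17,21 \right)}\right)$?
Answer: $\frac{2200 \sqrt{3}}{3} \approx 1270.2$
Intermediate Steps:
$z{\left(t \right)} = \sqrt{1 + t}$
$R{\left(n,v \right)} = - 19 v + \frac{n + v}{14 + n}$
$z{\left(11 \right)} \left(\left(2738 - 1971\right) + R{\left(-17,21 \right)}\right) = \sqrt{1 + 11} \left(\left(2738 - 1971\right) + \frac{-17 - 5565 - \left(-323\right) 21}{14 - 17}\right) = \sqrt{12} \left(767 + \frac{-17 - 5565 + 6783}{-3}\right) = 2 \sqrt{3} \left(767 - \frac{1201}{3}\right) = 2 \sqrt{3} \cdot \frac{1100}{3} = \frac{2200 \sqrt{3}}{3}$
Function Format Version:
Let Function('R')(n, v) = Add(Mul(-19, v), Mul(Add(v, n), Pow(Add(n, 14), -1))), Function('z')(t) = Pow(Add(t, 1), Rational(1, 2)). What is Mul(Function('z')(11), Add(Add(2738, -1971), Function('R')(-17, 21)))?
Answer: Mul(Rational(2200, 3), Pow(3, Rational(1, 2))) ≈ 1270.2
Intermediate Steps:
Function('z')(t) = Pow(Add(1, t), Rational(1, 2))
Function('R')(n, v) = Add(Mul(-19, v), Mul(Pow(Add(14, n), -1), Add(n, v))) (Function('R')(n, v) = Add(Mul(-19, v), Mul(Add(n, v), Pow(Add(14, n), -1))) = Add(Mul(-19, v), Mul(Pow(Add(14, n), -1), Add(n, v))))
Mul(Function('z')(11), Add(Add(2738, -1971), Function('R')(-17, 21))) = Mul(Pow(Add(1, 11), Rational(1, 2)), Add(Add(2738, -1971), Mul(Pow(Add(14, -17), -1), Add(-17, Mul(-265, 21), Mul(-19, -17, 21))))) = Mul(Pow(12, Rational(1, 2)), Add(767, Mul(Pow(-3, -1), Add(-17, -5565, 6783)))) = Mul(Mul(2, Pow(3, Rational(1, 2))), Add(767, Mul(Rational(-1, 3), 1201))) = Mul(Mul(2, Pow(3, Rational(1, 2))), Add(767, Rational(-1201, 3))) = Mul(Mul(2, Pow(3, Rational(1, 2))), Rational(1100, 3)) = Mul(Rational(2200, 3), Pow(3, Rational(1, 2)))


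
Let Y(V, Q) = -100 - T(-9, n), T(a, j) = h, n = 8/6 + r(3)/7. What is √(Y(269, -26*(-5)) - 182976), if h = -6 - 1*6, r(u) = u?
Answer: 14*I*√934 ≈ 427.86*I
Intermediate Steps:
h = -12 (h = -6 - 6 = -12)
n = 37/21 (n = 8/6 + 3/7 = 8*(⅙) + 3*(⅐) = 4/3 + 3/7 = 37/21 ≈ 1.7619)
T(a, j) = -12
Y(V, Q) = -88 (Y(V, Q) = -100 - 1*(-12) = -100 + 12 = -88)
√(Y(269, -26*(-5)) - 182976) = √(-88 - 182976) = √(-183064) = 14*I*√934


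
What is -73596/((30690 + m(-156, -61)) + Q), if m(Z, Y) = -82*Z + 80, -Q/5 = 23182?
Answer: 6133/6029 ≈ 1.0173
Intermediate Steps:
Q = -115910 (Q = -5*23182 = -115910)
m(Z, Y) = 80 - 82*Z
-73596/((30690 + m(-156, -61)) + Q) = -73596/((30690 + (80 - 82*(-156))) - 115910) = -73596/((30690 + (80 + 12792)) - 115910) = -73596/((30690 + 12872) - 115910) = -73596/(43562 - 115910) = -73596/(-72348) = -73596*(-1/72348) = 6133/6029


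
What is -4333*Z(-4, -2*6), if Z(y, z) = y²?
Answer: -69328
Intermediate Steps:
-4333*Z(-4, -2*6) = -4333*(-4)² = -4333*16 = -69328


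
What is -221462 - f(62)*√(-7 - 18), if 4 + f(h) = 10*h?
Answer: -221462 - 3080*I ≈ -2.2146e+5 - 3080.0*I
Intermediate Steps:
f(h) = -4 + 10*h
-221462 - f(62)*√(-7 - 18) = -221462 - (-4 + 10*62)*√(-7 - 18) = -221462 - (-4 + 620)*√(-25) = -221462 - 616*5*I = -221462 - 3080*I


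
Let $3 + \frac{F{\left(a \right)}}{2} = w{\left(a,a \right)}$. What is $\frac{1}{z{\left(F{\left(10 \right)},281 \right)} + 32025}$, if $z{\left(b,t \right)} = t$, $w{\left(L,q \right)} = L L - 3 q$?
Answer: $\frac{1}{32306} \approx 3.0954 \cdot 10^{-5}$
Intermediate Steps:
$w{\left(L,q \right)} = L^{2} - 3 q$
$F{\left(a \right)} = -6 - 6 a + 2 a^{2}$ ($F{\left(a \right)} = -6 + 2 \left(a^{2} - 3 a\right) = -6 + \left(- 6 a + 2 a^{2}\right) = -6 - 6 a + 2 a^{2}$)
$\frac{1}{z{\left(F{\left(10 \right)},281 \right)} + 32025} = \frac{1}{281 + 32025} = \frac{1}{32306}$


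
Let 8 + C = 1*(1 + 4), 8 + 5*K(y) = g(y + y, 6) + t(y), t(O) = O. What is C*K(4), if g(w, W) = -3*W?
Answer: 66/5 ≈ 13.200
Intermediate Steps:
K(y) = -26/5 + y/5 (K(y) = -8/5 + (-3*6 + y)/5 = -8/5 + (-18 + y)/5 = -8/5 + (-18/5 + y/5) = -26/5 + y/5)
C = -3 (C = -8 + 1*(1 + 4) = -8 + 1*5 = -8 + 5 = -3)
C*K(4) = -3*(-26/5 + (⅕)*4) = -3*(-26/5 + ⅘) = -3*(-22/5) = 66/5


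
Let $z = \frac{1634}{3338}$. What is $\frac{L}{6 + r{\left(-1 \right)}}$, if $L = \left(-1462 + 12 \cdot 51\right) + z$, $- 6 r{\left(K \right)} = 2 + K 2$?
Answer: $- \frac{472611}{3338} \approx -141.58$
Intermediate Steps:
$z = \frac{817}{1669}$ ($z = 1634 \cdot \frac{1}{3338} = \frac{817}{1669} \approx 0.48951$)
$r{\left(K \right)} = - \frac{1}{3} - \frac{K}{3}$ ($r{\left(K \right)} = - \frac{2 + K 2}{6} = - \frac{2 + 2 K}{6} = - \frac{1}{3} - \frac{K}{3}$)
$L = - \frac{1417833}{1669}$ ($L = \left(-1462 + 12 \cdot 51\right) + \frac{817}{1669} = \left(-1462 + 612\right) + \frac{817}{1669} = -850 + \frac{817}{1669} = - \frac{1417833}{1669} \approx -849.51$)
$\frac{L}{6 + r{\left(-1 \right)}} = \frac{1}{6 - 0} \left(- \frac{1417833}{1669}\right) = \frac{1}{6 + \left(- \frac{1}{3} + \frac{1}{3}\right)} \left(- \frac{1417833}{1669}\right) = \frac{1}{6 + 0} \left(- \frac{1417833}{1669}\right) = \frac{1}{6} \left(- \frac{1417833}{1669}\right) = - \frac{472611}{3338}$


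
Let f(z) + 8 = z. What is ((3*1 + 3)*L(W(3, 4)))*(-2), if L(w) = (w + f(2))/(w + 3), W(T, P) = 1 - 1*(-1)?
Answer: 48/5 ≈ 9.6000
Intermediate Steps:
W(T, P) = 2 (W(T, P) = 1 + 1 = 2)
f(z) = -8 + z
L(w) = (-6 + w)/(3 + w) (L(w) = (w + (-8 + 2))/(w + 3) = (w - 6)/(3 + w) = (-6 + w)/(3 + w))
((3*1 + 3)*L(W(3, 4)))*(-2) = ((3*1 + 3)*((-6 + 2)/(3 + 2)))*(-2) = ((3 + 3)*(-4/5))*(-2) = (6*((⅕)*(-4)))*(-2) = (6*(-⅘))*(-2) = -24/5*(-2) = 48/5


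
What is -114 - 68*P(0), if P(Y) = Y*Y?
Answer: -114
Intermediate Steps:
P(Y) = Y²
-114 - 68*P(0) = -114 - 68*0² = -114 - 68*0 = -114 + 0 = -114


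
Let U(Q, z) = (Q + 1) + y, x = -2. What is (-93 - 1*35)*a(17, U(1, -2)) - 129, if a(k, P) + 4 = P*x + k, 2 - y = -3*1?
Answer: -1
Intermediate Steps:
y = 5 (y = 2 - (-3) = 2 - 1*(-3) = 2 + 3 = 5)
U(Q, z) = 6 + Q (U(Q, z) = (Q + 1) + 5 = (1 + Q) + 5 = 6 + Q)
a(k, P) = -4 + k - 2*P (a(k, P) = -4 + (P*(-2) + k) = -4 + (-2*P + k) = -4 + (k - 2*P) = -4 + k - 2*P)
(-93 - 1*35)*a(17, U(1, -2)) - 129 = (-93 - 1*35)*(-4 + 17 - 2*(6 + 1)) - 129 = (-93 - 35)*(-4 + 17 - 2*7) - 129 = -128*(-4 + 17 - 14) - 129 = -128*(-1) - 129 = 128 - 129 = -1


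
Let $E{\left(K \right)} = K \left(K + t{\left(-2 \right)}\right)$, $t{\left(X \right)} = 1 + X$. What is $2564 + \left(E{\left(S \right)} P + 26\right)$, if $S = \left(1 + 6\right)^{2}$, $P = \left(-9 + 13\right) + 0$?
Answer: $11998$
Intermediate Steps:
$P = 4$ ($P = 4 + 0 = 4$)
$S = 49$ ($S = 7^{2} = 49$)
$E{\left(K \right)} = K \left(-1 + K\right)$ ($E{\left(K \right)} = K \left(K + \left(1 - 2\right)\right) = K \left(K - 1\right) = K \left(-1 + K\right)$)
$2564 + \left(E{\left(S \right)} P + 26\right) = 2564 + \left(49 \left(-1 + 49\right) 4 + 26\right) = 2564 + \left(49 \cdot 48 \cdot 4 + 26\right) = 2564 + \left(2352 \cdot 4 + 26\right) = 2564 + \left(9408 + 26\right) = 2564 + 9434 = 11998$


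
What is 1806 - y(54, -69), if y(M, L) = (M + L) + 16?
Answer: 1805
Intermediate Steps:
y(M, L) = 16 + L + M (y(M, L) = (L + M) + 16 = 16 + L + M)
1806 - y(54, -69) = 1806 - (16 - 69 + 54) = 1806 - 1*1 = 1806 - 1 = 1805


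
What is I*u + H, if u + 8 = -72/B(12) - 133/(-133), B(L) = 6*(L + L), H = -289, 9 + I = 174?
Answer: -3053/2 ≈ -1526.5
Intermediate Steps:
I = 165 (I = -9 + 174 = 165)
B(L) = 12*L (B(L) = 6*(2*L) = 12*L)
u = -15/2 (u = -8 + (-72/(12*12) - 133/(-133)) = -8 + (-72/144 - 133*(-1/133)) = -8 + (-72*1/144 + 1) = -8 + (-½ + 1) = -8 + ½ = -15/2 ≈ -7.5000)
I*u + H = 165*(-15/2) - 289 = -2475/2 - 289 = -3053/2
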